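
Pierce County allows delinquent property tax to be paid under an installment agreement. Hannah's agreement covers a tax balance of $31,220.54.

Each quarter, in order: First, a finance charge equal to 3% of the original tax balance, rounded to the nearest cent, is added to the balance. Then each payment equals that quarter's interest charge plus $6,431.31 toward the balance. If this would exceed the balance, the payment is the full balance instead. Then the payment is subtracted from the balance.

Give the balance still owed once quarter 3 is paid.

Quarter 1: opening $31,220.54; interest $936.62 → $32,157.16; payment $7,367.93; balance $24,789.23
Quarter 2: opening $24,789.23; interest $936.62 → $25,725.85; payment $7,367.93; balance $18,357.92
Quarter 3: opening $18,357.92; interest $936.62 → $19,294.54; payment $7,367.93; balance $11,926.61

$11,926.61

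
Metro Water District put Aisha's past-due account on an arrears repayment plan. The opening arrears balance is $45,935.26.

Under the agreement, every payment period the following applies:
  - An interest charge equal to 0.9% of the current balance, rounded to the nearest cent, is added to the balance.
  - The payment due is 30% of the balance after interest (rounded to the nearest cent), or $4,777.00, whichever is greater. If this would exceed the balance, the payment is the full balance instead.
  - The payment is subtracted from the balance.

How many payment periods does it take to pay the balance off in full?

Payment period 1: opening $45,935.26; interest $413.42 → $46,348.68; payment $13,904.60; balance $32,444.08
Payment period 2: opening $32,444.08; interest $292.00 → $32,736.08; payment $9,820.82; balance $22,915.26
Payment period 3: opening $22,915.26; interest $206.24 → $23,121.50; payment $6,936.45; balance $16,185.05
Payment period 4: opening $16,185.05; interest $145.67 → $16,330.72; payment $4,899.22; balance $11,431.50
Payment period 5: opening $11,431.50; interest $102.88 → $11,534.38; payment $4,777.00; balance $6,757.38
Payment period 6: opening $6,757.38; interest $60.82 → $6,818.20; payment $4,777.00; balance $2,041.20
Payment period 7: opening $2,041.20; interest $18.37 → $2,059.57; payment $2,059.57; balance $0.00
Balance reaches $0.00 in payment period 7.

7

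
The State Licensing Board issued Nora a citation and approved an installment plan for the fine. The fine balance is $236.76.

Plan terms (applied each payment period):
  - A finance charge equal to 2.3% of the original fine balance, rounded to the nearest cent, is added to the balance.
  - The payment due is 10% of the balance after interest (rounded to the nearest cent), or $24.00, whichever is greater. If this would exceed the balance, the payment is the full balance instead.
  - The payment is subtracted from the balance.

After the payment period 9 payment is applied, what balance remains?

$69.59

Payment period 1: $236.76 +$5.45 interest = $242.21; pay $24.22 → $217.99
Payment period 2: $217.99 +$5.45 interest = $223.44; pay $24.00 → $199.44
Payment period 3: $199.44 +$5.45 interest = $204.89; pay $24.00 → $180.89
Payment period 4: $180.89 +$5.45 interest = $186.34; pay $24.00 → $162.34
Payment period 5: $162.34 +$5.45 interest = $167.79; pay $24.00 → $143.79
Payment period 6: $143.79 +$5.45 interest = $149.24; pay $24.00 → $125.24
Payment period 7: $125.24 +$5.45 interest = $130.69; pay $24.00 → $106.69
Payment period 8: $106.69 +$5.45 interest = $112.14; pay $24.00 → $88.14
Payment period 9: $88.14 +$5.45 interest = $93.59; pay $24.00 → $69.59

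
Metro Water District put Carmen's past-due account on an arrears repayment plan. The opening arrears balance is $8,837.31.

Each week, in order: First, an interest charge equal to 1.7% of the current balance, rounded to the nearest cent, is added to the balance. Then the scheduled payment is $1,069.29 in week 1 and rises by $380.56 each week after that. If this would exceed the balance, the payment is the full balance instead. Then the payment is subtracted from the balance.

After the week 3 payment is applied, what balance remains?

$4,884.85

Week 1: opening $8,837.31; interest $150.23 → $8,987.54; payment $1,069.29; balance $7,918.25
Week 2: opening $7,918.25; interest $134.61 → $8,052.86; payment $1,449.85; balance $6,603.01
Week 3: opening $6,603.01; interest $112.25 → $6,715.26; payment $1,830.41; balance $4,884.85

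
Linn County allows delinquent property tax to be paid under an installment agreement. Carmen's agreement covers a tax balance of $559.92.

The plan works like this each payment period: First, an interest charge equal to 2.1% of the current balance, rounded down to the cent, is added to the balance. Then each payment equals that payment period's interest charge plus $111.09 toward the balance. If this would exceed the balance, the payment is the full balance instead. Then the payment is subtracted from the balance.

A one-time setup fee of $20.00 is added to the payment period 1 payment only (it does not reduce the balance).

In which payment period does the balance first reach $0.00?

6

Payment period 1: $559.92 +$11.75 interest = $571.67; pay $122.84 (+ $20.00 fee) → $448.83
Payment period 2: $448.83 +$9.42 interest = $458.25; pay $120.51 → $337.74
Payment period 3: $337.74 +$7.09 interest = $344.83; pay $118.18 → $226.65
Payment period 4: $226.65 +$4.75 interest = $231.40; pay $115.84 → $115.56
Payment period 5: $115.56 +$2.42 interest = $117.98; pay $113.51 → $4.47
Payment period 6: $4.47 +$0.09 interest = $4.56; pay $4.56 → $0.00
Balance reaches $0.00 in payment period 6.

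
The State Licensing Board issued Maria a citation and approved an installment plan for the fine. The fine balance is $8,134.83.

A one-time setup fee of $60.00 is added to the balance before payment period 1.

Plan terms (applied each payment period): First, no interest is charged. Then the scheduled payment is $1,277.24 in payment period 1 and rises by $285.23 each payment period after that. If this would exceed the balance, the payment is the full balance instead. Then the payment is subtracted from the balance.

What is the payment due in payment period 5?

$1,374.49

Payment period 1: $8,194.83 − $1,277.24 → $6,917.59
Payment period 2: $6,917.59 − $1,562.47 → $5,355.12
Payment period 3: $5,355.12 − $1,847.70 → $3,507.42
Payment period 4: $3,507.42 − $2,132.93 → $1,374.49
Payment period 5: $1,374.49 − $1,374.49 → $0.00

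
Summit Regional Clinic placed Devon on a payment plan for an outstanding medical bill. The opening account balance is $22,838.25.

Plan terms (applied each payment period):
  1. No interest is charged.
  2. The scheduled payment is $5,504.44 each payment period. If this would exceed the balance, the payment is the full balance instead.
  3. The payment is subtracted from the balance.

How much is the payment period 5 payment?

$820.49

# | Opening | Payment | End bal
1 | $22,838.25 | $5,504.44 | $17,333.81
2 | $17,333.81 | $5,504.44 | $11,829.37
3 | $11,829.37 | $5,504.44 | $6,324.93
4 | $6,324.93 | $5,504.44 | $820.49
5 | $820.49 | $820.49 | $0.00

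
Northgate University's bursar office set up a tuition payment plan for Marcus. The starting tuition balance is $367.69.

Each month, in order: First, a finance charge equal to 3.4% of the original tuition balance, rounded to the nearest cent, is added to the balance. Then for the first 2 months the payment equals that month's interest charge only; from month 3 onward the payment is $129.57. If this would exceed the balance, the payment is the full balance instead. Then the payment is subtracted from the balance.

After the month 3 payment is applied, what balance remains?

Month 1: opening $367.69; interest $12.50 → $380.19; payment $12.50; balance $367.69
Month 2: opening $367.69; interest $12.50 → $380.19; payment $12.50; balance $367.69
Month 3: opening $367.69; interest $12.50 → $380.19; payment $129.57; balance $250.62

$250.62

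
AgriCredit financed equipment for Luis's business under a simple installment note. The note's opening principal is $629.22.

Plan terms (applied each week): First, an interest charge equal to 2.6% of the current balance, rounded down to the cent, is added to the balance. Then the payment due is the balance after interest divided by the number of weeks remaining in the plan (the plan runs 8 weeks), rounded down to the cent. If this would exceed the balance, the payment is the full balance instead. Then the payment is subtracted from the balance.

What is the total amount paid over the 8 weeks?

# | Opening | Interest | Payment | End bal
1 | $629.22 | $16.35 | $80.69 | $564.88
2 | $564.88 | $14.68 | $82.79 | $496.77
3 | $496.77 | $12.91 | $84.94 | $424.74
4 | $424.74 | $11.04 | $87.15 | $348.63
5 | $348.63 | $9.06 | $89.42 | $268.27
6 | $268.27 | $6.97 | $91.74 | $183.50
7 | $183.50 | $4.77 | $94.13 | $94.14
8 | $94.14 | $2.44 | $96.58 | $0.00
Total paid: $707.44

$707.44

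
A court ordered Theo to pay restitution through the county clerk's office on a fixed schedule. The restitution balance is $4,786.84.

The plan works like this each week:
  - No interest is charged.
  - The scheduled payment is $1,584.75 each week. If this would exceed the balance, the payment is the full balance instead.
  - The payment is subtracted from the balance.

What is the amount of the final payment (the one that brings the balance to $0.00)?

$32.59

Week 1: $4,786.84 − $1,584.75 → $3,202.09
Week 2: $3,202.09 − $1,584.75 → $1,617.34
Week 3: $1,617.34 − $1,584.75 → $32.59
Week 4: $32.59 − $32.59 → $0.00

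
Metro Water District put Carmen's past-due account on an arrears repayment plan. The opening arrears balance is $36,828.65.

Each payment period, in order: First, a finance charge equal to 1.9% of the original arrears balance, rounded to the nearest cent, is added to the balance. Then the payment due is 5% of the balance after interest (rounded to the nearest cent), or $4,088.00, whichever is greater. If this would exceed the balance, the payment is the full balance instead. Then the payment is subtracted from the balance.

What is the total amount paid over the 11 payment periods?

$44,525.79

Payment period 1: opening $36,828.65; interest $699.74 → $37,528.39; payment $4,088.00; balance $33,440.39
Payment period 2: opening $33,440.39; interest $699.74 → $34,140.13; payment $4,088.00; balance $30,052.13
Payment period 3: opening $30,052.13; interest $699.74 → $30,751.87; payment $4,088.00; balance $26,663.87
Payment period 4: opening $26,663.87; interest $699.74 → $27,363.61; payment $4,088.00; balance $23,275.61
Payment period 5: opening $23,275.61; interest $699.74 → $23,975.35; payment $4,088.00; balance $19,887.35
Payment period 6: opening $19,887.35; interest $699.74 → $20,587.09; payment $4,088.00; balance $16,499.09
Payment period 7: opening $16,499.09; interest $699.74 → $17,198.83; payment $4,088.00; balance $13,110.83
Payment period 8: opening $13,110.83; interest $699.74 → $13,810.57; payment $4,088.00; balance $9,722.57
Payment period 9: opening $9,722.57; interest $699.74 → $10,422.31; payment $4,088.00; balance $6,334.31
Payment period 10: opening $6,334.31; interest $699.74 → $7,034.05; payment $4,088.00; balance $2,946.05
Payment period 11: opening $2,946.05; interest $699.74 → $3,645.79; payment $3,645.79; balance $0.00
Total paid: $44,525.79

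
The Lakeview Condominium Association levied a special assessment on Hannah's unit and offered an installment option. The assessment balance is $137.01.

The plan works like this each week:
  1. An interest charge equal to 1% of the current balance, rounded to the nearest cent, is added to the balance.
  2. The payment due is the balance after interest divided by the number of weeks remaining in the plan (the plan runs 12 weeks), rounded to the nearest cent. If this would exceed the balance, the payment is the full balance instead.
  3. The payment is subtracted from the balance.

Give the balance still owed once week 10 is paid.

$25.22

Week 1: $137.01 +$1.37 interest = $138.38; pay $11.53 → $126.85
Week 2: $126.85 +$1.27 interest = $128.12; pay $11.65 → $116.47
Week 3: $116.47 +$1.16 interest = $117.63; pay $11.76 → $105.87
Week 4: $105.87 +$1.06 interest = $106.93; pay $11.88 → $95.05
Week 5: $95.05 +$0.95 interest = $96.00; pay $12.00 → $84.00
Week 6: $84.00 +$0.84 interest = $84.84; pay $12.12 → $72.72
Week 7: $72.72 +$0.73 interest = $73.45; pay $12.24 → $61.21
Week 8: $61.21 +$0.61 interest = $61.82; pay $12.36 → $49.46
Week 9: $49.46 +$0.49 interest = $49.95; pay $12.49 → $37.46
Week 10: $37.46 +$0.37 interest = $37.83; pay $12.61 → $25.22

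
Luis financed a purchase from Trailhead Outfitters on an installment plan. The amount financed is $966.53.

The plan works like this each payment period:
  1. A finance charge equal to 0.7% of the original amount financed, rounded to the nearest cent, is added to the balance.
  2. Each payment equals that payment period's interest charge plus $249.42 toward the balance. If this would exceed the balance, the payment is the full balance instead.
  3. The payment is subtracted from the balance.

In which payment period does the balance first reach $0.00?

Payment period 1: opening $966.53; interest $6.77 → $973.30; payment $256.19; balance $717.11
Payment period 2: opening $717.11; interest $6.77 → $723.88; payment $256.19; balance $467.69
Payment period 3: opening $467.69; interest $6.77 → $474.46; payment $256.19; balance $218.27
Payment period 4: opening $218.27; interest $6.77 → $225.04; payment $225.04; balance $0.00
Balance reaches $0.00 in payment period 4.

4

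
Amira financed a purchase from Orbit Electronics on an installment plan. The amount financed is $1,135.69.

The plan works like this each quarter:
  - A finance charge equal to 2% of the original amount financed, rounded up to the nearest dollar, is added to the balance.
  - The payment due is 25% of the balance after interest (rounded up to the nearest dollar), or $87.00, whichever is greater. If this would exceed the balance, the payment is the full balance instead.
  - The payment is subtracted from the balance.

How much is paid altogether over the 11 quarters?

$1,388.69

# | Opening | Interest | Payment | End bal
1 | $1,135.69 | $23.00 | $290.00 | $868.69
2 | $868.69 | $23.00 | $223.00 | $668.69
3 | $668.69 | $23.00 | $173.00 | $518.69
4 | $518.69 | $23.00 | $136.00 | $405.69
5 | $405.69 | $23.00 | $108.00 | $320.69
6 | $320.69 | $23.00 | $87.00 | $256.69
7 | $256.69 | $23.00 | $87.00 | $192.69
8 | $192.69 | $23.00 | $87.00 | $128.69
9 | $128.69 | $23.00 | $87.00 | $64.69
10 | $64.69 | $23.00 | $87.00 | $0.69
11 | $0.69 | $23.00 | $23.69 | $0.00
Total paid: $1,388.69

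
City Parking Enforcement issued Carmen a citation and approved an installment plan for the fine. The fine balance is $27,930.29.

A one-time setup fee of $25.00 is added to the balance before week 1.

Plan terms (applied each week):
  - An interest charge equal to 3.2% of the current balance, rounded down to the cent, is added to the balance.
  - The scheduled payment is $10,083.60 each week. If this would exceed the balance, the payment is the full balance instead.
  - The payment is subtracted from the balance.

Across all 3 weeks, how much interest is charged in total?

Week 1: $27,955.29 +$894.56 interest = $28,849.85; pay $10,083.60 → $18,766.25
Week 2: $18,766.25 +$600.52 interest = $19,366.77; pay $10,083.60 → $9,283.17
Week 3: $9,283.17 +$297.06 interest = $9,580.23; pay $9,580.23 → $0.00
Total interest: $894.56 + $600.52 + $297.06 = $1,792.14

$1,792.14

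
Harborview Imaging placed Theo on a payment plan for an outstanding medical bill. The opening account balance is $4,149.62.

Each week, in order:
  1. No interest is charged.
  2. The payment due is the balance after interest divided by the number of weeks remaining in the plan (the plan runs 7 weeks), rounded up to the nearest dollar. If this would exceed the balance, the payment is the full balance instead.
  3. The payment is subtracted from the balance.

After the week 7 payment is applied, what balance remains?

$0.00

Week 1: opening $4,149.62; payment $593.00; balance $3,556.62
Week 2: opening $3,556.62; payment $593.00; balance $2,963.62
Week 3: opening $2,963.62; payment $593.00; balance $2,370.62
Week 4: opening $2,370.62; payment $593.00; balance $1,777.62
Week 5: opening $1,777.62; payment $593.00; balance $1,184.62
Week 6: opening $1,184.62; payment $593.00; balance $591.62
Week 7: opening $591.62; payment $591.62; balance $0.00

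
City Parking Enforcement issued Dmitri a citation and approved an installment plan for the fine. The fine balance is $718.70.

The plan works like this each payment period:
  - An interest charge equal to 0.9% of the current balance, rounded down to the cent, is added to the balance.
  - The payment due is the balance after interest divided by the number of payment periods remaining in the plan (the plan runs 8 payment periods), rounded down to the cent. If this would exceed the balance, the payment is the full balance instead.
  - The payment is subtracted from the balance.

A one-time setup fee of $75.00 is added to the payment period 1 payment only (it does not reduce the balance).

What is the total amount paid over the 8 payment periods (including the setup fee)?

$823.39

Payment period 1: $718.70 +$6.46 interest = $725.16; pay $90.64 (+ $75.00 fee) → $634.52
Payment period 2: $634.52 +$5.71 interest = $640.23; pay $91.46 → $548.77
Payment period 3: $548.77 +$4.93 interest = $553.70; pay $92.28 → $461.42
Payment period 4: $461.42 +$4.15 interest = $465.57; pay $93.11 → $372.46
Payment period 5: $372.46 +$3.35 interest = $375.81; pay $93.95 → $281.86
Payment period 6: $281.86 +$2.53 interest = $284.39; pay $94.79 → $189.60
Payment period 7: $189.60 +$1.70 interest = $191.30; pay $95.65 → $95.65
Payment period 8: $95.65 +$0.86 interest = $96.51; pay $96.51 → $0.00
Total paid: $823.39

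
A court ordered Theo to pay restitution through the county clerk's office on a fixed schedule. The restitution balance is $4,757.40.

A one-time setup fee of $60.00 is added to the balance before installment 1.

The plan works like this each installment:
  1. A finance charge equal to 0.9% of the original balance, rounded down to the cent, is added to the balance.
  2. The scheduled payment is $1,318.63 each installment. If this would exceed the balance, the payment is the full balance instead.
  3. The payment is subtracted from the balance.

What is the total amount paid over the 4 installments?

Installment 1: opening $4,817.40; interest $42.81 → $4,860.21; payment $1,318.63; balance $3,541.58
Installment 2: opening $3,541.58; interest $42.81 → $3,584.39; payment $1,318.63; balance $2,265.76
Installment 3: opening $2,265.76; interest $42.81 → $2,308.57; payment $1,318.63; balance $989.94
Installment 4: opening $989.94; interest $42.81 → $1,032.75; payment $1,032.75; balance $0.00
Total paid: $4,988.64

$4,988.64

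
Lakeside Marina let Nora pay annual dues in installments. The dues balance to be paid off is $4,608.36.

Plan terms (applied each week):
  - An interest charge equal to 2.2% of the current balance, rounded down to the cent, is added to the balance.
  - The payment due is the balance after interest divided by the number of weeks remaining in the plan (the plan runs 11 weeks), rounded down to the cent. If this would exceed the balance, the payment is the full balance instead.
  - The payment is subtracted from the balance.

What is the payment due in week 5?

# | Opening | Interest | Payment | End bal
1 | $4,608.36 | $101.38 | $428.15 | $4,281.59
2 | $4,281.59 | $94.19 | $437.57 | $3,938.21
3 | $3,938.21 | $86.64 | $447.20 | $3,577.65
4 | $3,577.65 | $78.70 | $457.04 | $3,199.31
5 | $3,199.31 | $70.38 | $467.09 | $2,802.60

$467.09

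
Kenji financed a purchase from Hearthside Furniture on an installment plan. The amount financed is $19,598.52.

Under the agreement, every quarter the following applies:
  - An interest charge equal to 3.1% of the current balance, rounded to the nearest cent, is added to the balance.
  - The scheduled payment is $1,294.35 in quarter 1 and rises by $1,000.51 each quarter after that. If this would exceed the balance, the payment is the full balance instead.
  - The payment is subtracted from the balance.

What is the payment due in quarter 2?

$2,294.86

Quarter 1: $19,598.52 +$607.55 interest = $20,206.07; pay $1,294.35 → $18,911.72
Quarter 2: $18,911.72 +$586.26 interest = $19,497.98; pay $2,294.86 → $17,203.12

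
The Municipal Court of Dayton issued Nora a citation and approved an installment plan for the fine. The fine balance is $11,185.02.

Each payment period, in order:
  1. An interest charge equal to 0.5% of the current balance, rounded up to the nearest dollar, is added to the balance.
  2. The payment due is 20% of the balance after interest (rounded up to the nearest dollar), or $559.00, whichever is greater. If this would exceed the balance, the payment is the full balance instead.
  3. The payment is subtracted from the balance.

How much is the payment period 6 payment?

Payment period 1: opening $11,185.02; interest $56.00 → $11,241.02; payment $2,249.00; balance $8,992.02
Payment period 2: opening $8,992.02; interest $45.00 → $9,037.02; payment $1,808.00; balance $7,229.02
Payment period 3: opening $7,229.02; interest $37.00 → $7,266.02; payment $1,454.00; balance $5,812.02
Payment period 4: opening $5,812.02; interest $30.00 → $5,842.02; payment $1,169.00; balance $4,673.02
Payment period 5: opening $4,673.02; interest $24.00 → $4,697.02; payment $940.00; balance $3,757.02
Payment period 6: opening $3,757.02; interest $19.00 → $3,776.02; payment $756.00; balance $3,020.02

$756.00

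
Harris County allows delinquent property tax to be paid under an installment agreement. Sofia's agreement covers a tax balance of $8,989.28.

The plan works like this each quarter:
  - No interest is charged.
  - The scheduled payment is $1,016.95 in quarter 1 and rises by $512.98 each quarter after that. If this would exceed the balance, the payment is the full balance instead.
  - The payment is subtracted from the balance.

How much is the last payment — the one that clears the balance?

Quarter 1: $8,989.28 − $1,016.95 → $7,972.33
Quarter 2: $7,972.33 − $1,529.93 → $6,442.40
Quarter 3: $6,442.40 − $2,042.91 → $4,399.49
Quarter 4: $4,399.49 − $2,555.89 → $1,843.60
Quarter 5: $1,843.60 − $1,843.60 → $0.00

$1,843.60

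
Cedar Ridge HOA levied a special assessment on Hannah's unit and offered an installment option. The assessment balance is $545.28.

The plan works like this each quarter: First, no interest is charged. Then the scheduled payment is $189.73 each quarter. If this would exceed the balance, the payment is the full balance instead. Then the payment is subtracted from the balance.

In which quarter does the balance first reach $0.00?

Quarter 1: $545.28 − $189.73 → $355.55
Quarter 2: $355.55 − $189.73 → $165.82
Quarter 3: $165.82 − $165.82 → $0.00
Balance reaches $0.00 in quarter 3.

3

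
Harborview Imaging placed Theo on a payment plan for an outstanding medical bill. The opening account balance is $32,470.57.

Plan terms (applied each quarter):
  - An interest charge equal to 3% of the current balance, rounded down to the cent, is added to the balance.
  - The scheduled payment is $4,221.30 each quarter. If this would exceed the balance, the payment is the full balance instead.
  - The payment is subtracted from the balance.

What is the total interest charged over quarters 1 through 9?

$5,003.18

# | Opening | Interest | Payment | End bal
1 | $32,470.57 | $974.11 | $4,221.30 | $29,223.38
2 | $29,223.38 | $876.70 | $4,221.30 | $25,878.78
3 | $25,878.78 | $776.36 | $4,221.30 | $22,433.84
4 | $22,433.84 | $673.01 | $4,221.30 | $18,885.55
5 | $18,885.55 | $566.56 | $4,221.30 | $15,230.81
6 | $15,230.81 | $456.92 | $4,221.30 | $11,466.43
7 | $11,466.43 | $343.99 | $4,221.30 | $7,589.12
8 | $7,589.12 | $227.67 | $4,221.30 | $3,595.49
9 | $3,595.49 | $107.86 | $3,703.35 | $0.00
Total interest: $974.11 + $876.70 + $776.36 + $673.01 + $566.56 + $456.92 + $343.99 + $227.67 + $107.86 = $5,003.18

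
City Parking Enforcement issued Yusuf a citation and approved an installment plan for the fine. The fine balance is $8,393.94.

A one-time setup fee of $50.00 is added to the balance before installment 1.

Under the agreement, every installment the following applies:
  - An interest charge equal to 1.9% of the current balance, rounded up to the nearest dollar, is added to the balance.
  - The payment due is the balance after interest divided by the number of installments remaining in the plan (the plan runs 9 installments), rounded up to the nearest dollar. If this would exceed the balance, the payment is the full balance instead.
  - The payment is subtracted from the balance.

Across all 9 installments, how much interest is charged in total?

Installment 1: opening $8,443.94; interest $161.00 → $8,604.94; payment $957.00; balance $7,647.94
Installment 2: opening $7,647.94; interest $146.00 → $7,793.94; payment $975.00; balance $6,818.94
Installment 3: opening $6,818.94; interest $130.00 → $6,948.94; payment $993.00; balance $5,955.94
Installment 4: opening $5,955.94; interest $114.00 → $6,069.94; payment $1,012.00; balance $5,057.94
Installment 5: opening $5,057.94; interest $97.00 → $5,154.94; payment $1,031.00; balance $4,123.94
Installment 6: opening $4,123.94; interest $79.00 → $4,202.94; payment $1,051.00; balance $3,151.94
Installment 7: opening $3,151.94; interest $60.00 → $3,211.94; payment $1,071.00; balance $2,140.94
Installment 8: opening $2,140.94; interest $41.00 → $2,181.94; payment $1,091.00; balance $1,090.94
Installment 9: opening $1,090.94; interest $21.00 → $1,111.94; payment $1,111.94; balance $0.00
Total interest: $161.00 + $146.00 + $130.00 + $114.00 + $97.00 + $79.00 + $60.00 + $41.00 + $21.00 = $849.00

$849.00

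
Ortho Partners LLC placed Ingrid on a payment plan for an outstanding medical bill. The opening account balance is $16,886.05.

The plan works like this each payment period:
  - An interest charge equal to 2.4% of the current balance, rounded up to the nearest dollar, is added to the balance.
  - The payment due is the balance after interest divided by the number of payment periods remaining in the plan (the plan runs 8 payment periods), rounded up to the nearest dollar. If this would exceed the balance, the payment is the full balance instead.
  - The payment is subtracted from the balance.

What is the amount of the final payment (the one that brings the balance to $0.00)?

$2,551.05

Payment period 1: $16,886.05 +$406.00 interest = $17,292.05; pay $2,162.00 → $15,130.05
Payment period 2: $15,130.05 +$364.00 interest = $15,494.05; pay $2,214.00 → $13,280.05
Payment period 3: $13,280.05 +$319.00 interest = $13,599.05; pay $2,267.00 → $11,332.05
Payment period 4: $11,332.05 +$272.00 interest = $11,604.05; pay $2,321.00 → $9,283.05
Payment period 5: $9,283.05 +$223.00 interest = $9,506.05; pay $2,377.00 → $7,129.05
Payment period 6: $7,129.05 +$172.00 interest = $7,301.05; pay $2,434.00 → $4,867.05
Payment period 7: $4,867.05 +$117.00 interest = $4,984.05; pay $2,493.00 → $2,491.05
Payment period 8: $2,491.05 +$60.00 interest = $2,551.05; pay $2,551.05 → $0.00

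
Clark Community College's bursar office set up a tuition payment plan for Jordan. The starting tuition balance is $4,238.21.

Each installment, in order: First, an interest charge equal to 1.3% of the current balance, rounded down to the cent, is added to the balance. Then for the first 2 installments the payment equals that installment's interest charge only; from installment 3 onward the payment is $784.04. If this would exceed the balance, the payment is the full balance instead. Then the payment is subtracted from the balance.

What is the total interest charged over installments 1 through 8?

Installment 1: $4,238.21 +$55.09 interest = $4,293.30; pay $55.09 → $4,238.21
Installment 2: $4,238.21 +$55.09 interest = $4,293.30; pay $55.09 → $4,238.21
Installment 3: $4,238.21 +$55.09 interest = $4,293.30; pay $784.04 → $3,509.26
Installment 4: $3,509.26 +$45.62 interest = $3,554.88; pay $784.04 → $2,770.84
Installment 5: $2,770.84 +$36.02 interest = $2,806.86; pay $784.04 → $2,022.82
Installment 6: $2,022.82 +$26.29 interest = $2,049.11; pay $784.04 → $1,265.07
Installment 7: $1,265.07 +$16.44 interest = $1,281.51; pay $784.04 → $497.47
Installment 8: $497.47 +$6.46 interest = $503.93; pay $503.93 → $0.00
Total interest: $55.09 + $55.09 + $55.09 + $45.62 + $36.02 + $26.29 + $16.44 + $6.46 = $296.10

$296.10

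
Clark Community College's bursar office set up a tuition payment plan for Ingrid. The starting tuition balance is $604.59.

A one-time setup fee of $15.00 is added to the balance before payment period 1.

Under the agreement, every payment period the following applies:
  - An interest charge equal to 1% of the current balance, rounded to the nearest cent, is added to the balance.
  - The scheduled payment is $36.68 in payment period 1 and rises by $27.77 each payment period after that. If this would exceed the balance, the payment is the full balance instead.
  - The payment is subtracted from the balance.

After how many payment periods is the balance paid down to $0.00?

7

Payment period 1: opening $619.59; interest $6.20 → $625.79; payment $36.68; balance $589.11
Payment period 2: opening $589.11; interest $5.89 → $595.00; payment $64.45; balance $530.55
Payment period 3: opening $530.55; interest $5.31 → $535.86; payment $92.22; balance $443.64
Payment period 4: opening $443.64; interest $4.44 → $448.08; payment $119.99; balance $328.09
Payment period 5: opening $328.09; interest $3.28 → $331.37; payment $147.76; balance $183.61
Payment period 6: opening $183.61; interest $1.84 → $185.45; payment $175.53; balance $9.92
Payment period 7: opening $9.92; interest $0.10 → $10.02; payment $10.02; balance $0.00
Balance reaches $0.00 in payment period 7.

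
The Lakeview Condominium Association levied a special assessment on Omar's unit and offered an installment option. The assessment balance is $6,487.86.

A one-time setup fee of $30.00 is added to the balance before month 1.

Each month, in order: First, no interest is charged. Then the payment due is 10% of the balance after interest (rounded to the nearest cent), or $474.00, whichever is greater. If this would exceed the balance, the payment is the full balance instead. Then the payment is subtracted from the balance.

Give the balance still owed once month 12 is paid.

$484.36

Month 1: opening $6,517.86; payment $651.79; balance $5,866.07
Month 2: opening $5,866.07; payment $586.61; balance $5,279.46
Month 3: opening $5,279.46; payment $527.95; balance $4,751.51
Month 4: opening $4,751.51; payment $475.15; balance $4,276.36
Month 5: opening $4,276.36; payment $474.00; balance $3,802.36
Month 6: opening $3,802.36; payment $474.00; balance $3,328.36
Month 7: opening $3,328.36; payment $474.00; balance $2,854.36
Month 8: opening $2,854.36; payment $474.00; balance $2,380.36
Month 9: opening $2,380.36; payment $474.00; balance $1,906.36
Month 10: opening $1,906.36; payment $474.00; balance $1,432.36
Month 11: opening $1,432.36; payment $474.00; balance $958.36
Month 12: opening $958.36; payment $474.00; balance $484.36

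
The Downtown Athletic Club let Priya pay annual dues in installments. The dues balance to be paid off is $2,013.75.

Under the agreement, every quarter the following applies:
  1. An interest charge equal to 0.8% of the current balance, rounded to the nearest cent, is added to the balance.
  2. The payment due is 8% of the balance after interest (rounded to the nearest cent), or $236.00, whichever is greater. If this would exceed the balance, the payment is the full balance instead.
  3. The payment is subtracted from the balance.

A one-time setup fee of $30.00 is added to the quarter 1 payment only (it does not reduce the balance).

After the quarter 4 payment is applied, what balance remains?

Quarter 1: $2,013.75 +$16.11 interest = $2,029.86; pay $236.00 (+ $30.00 fee) → $1,793.86
Quarter 2: $1,793.86 +$14.35 interest = $1,808.21; pay $236.00 → $1,572.21
Quarter 3: $1,572.21 +$12.58 interest = $1,584.79; pay $236.00 → $1,348.79
Quarter 4: $1,348.79 +$10.79 interest = $1,359.58; pay $236.00 → $1,123.58

$1,123.58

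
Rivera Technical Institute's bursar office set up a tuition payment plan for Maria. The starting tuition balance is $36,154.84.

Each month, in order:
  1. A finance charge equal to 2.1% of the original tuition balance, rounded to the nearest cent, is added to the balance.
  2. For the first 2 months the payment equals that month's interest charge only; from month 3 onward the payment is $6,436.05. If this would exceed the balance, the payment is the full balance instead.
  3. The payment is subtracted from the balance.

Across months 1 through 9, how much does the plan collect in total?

Month 1: opening $36,154.84; interest $759.25 → $36,914.09; payment $759.25; balance $36,154.84
Month 2: opening $36,154.84; interest $759.25 → $36,914.09; payment $759.25; balance $36,154.84
Month 3: opening $36,154.84; interest $759.25 → $36,914.09; payment $6,436.05; balance $30,478.04
Month 4: opening $30,478.04; interest $759.25 → $31,237.29; payment $6,436.05; balance $24,801.24
Month 5: opening $24,801.24; interest $759.25 → $25,560.49; payment $6,436.05; balance $19,124.44
Month 6: opening $19,124.44; interest $759.25 → $19,883.69; payment $6,436.05; balance $13,447.64
Month 7: opening $13,447.64; interest $759.25 → $14,206.89; payment $6,436.05; balance $7,770.84
Month 8: opening $7,770.84; interest $759.25 → $8,530.09; payment $6,436.05; balance $2,094.04
Month 9: opening $2,094.04; interest $759.25 → $2,853.29; payment $2,853.29; balance $0.00
Total paid: $42,988.09

$42,988.09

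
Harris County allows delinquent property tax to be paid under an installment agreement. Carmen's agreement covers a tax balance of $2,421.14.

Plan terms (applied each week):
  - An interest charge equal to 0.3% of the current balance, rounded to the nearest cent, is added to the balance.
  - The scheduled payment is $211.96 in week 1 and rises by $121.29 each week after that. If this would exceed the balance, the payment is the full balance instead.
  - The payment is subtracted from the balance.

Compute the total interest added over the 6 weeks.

Week 1: $2,421.14 +$7.26 interest = $2,428.40; pay $211.96 → $2,216.44
Week 2: $2,216.44 +$6.65 interest = $2,223.09; pay $333.25 → $1,889.84
Week 3: $1,889.84 +$5.67 interest = $1,895.51; pay $454.54 → $1,440.97
Week 4: $1,440.97 +$4.32 interest = $1,445.29; pay $575.83 → $869.46
Week 5: $869.46 +$2.61 interest = $872.07; pay $697.12 → $174.95
Week 6: $174.95 +$0.52 interest = $175.47; pay $175.47 → $0.00
Total interest: $7.26 + $6.65 + $5.67 + $4.32 + $2.61 + $0.52 = $27.03

$27.03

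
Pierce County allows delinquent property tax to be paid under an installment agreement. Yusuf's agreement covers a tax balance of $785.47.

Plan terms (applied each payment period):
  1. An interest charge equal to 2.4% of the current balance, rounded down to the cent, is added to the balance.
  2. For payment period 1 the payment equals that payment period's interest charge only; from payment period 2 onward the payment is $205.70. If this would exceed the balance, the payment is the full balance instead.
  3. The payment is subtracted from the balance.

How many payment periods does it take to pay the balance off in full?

Payment period 1: $785.47 +$18.85 interest = $804.32; pay $18.85 → $785.47
Payment period 2: $785.47 +$18.85 interest = $804.32; pay $205.70 → $598.62
Payment period 3: $598.62 +$14.36 interest = $612.98; pay $205.70 → $407.28
Payment period 4: $407.28 +$9.77 interest = $417.05; pay $205.70 → $211.35
Payment period 5: $211.35 +$5.07 interest = $216.42; pay $205.70 → $10.72
Payment period 6: $10.72 +$0.25 interest = $10.97; pay $10.97 → $0.00
Balance reaches $0.00 in payment period 6.

6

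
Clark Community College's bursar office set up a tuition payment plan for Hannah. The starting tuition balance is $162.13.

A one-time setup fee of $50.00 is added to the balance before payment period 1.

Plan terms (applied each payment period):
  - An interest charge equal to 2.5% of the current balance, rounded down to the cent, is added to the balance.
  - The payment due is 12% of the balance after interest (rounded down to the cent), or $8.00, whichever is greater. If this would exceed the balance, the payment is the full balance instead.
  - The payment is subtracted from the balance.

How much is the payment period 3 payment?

$21.22

Payment period 1: $212.13 +$5.30 interest = $217.43; pay $26.09 → $191.34
Payment period 2: $191.34 +$4.78 interest = $196.12; pay $23.53 → $172.59
Payment period 3: $172.59 +$4.31 interest = $176.90; pay $21.22 → $155.68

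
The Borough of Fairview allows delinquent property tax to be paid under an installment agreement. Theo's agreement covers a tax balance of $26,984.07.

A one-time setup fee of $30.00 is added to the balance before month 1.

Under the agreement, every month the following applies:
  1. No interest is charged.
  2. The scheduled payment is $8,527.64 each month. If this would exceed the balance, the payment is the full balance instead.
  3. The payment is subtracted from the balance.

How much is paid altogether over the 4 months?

$27,014.07

Month 1: $27,014.07 − $8,527.64 → $18,486.43
Month 2: $18,486.43 − $8,527.64 → $9,958.79
Month 3: $9,958.79 − $8,527.64 → $1,431.15
Month 4: $1,431.15 − $1,431.15 → $0.00
Total paid: $27,014.07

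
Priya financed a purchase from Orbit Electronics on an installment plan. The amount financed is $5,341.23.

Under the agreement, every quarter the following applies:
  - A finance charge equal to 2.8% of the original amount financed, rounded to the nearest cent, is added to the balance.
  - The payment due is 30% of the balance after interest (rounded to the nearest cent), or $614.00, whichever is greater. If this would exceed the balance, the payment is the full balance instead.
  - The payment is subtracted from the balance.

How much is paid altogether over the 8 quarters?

$6,537.63

Quarter 1: $5,341.23 +$149.55 interest = $5,490.78; pay $1,647.23 → $3,843.55
Quarter 2: $3,843.55 +$149.55 interest = $3,993.10; pay $1,197.93 → $2,795.17
Quarter 3: $2,795.17 +$149.55 interest = $2,944.72; pay $883.42 → $2,061.30
Quarter 4: $2,061.30 +$149.55 interest = $2,210.85; pay $663.26 → $1,547.59
Quarter 5: $1,547.59 +$149.55 interest = $1,697.14; pay $614.00 → $1,083.14
Quarter 6: $1,083.14 +$149.55 interest = $1,232.69; pay $614.00 → $618.69
Quarter 7: $618.69 +$149.55 interest = $768.24; pay $614.00 → $154.24
Quarter 8: $154.24 +$149.55 interest = $303.79; pay $303.79 → $0.00
Total paid: $6,537.63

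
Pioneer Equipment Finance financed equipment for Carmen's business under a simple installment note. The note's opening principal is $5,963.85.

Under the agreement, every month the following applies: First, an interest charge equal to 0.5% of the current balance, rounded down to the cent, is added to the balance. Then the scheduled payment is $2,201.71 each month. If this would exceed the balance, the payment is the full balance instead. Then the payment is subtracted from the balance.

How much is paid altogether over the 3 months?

$6,020.65

Month 1: $5,963.85 +$29.81 interest = $5,993.66; pay $2,201.71 → $3,791.95
Month 2: $3,791.95 +$18.95 interest = $3,810.90; pay $2,201.71 → $1,609.19
Month 3: $1,609.19 +$8.04 interest = $1,617.23; pay $1,617.23 → $0.00
Total paid: $6,020.65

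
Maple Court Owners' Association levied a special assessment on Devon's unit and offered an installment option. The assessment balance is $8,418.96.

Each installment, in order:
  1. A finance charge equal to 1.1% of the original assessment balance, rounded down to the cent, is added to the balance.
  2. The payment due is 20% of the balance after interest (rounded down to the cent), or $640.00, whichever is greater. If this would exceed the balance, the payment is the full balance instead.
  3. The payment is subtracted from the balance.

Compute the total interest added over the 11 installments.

Installment 1: $8,418.96 +$92.60 interest = $8,511.56; pay $1,702.31 → $6,809.25
Installment 2: $6,809.25 +$92.60 interest = $6,901.85; pay $1,380.37 → $5,521.48
Installment 3: $5,521.48 +$92.60 interest = $5,614.08; pay $1,122.81 → $4,491.27
Installment 4: $4,491.27 +$92.60 interest = $4,583.87; pay $916.77 → $3,667.10
Installment 5: $3,667.10 +$92.60 interest = $3,759.70; pay $751.94 → $3,007.76
Installment 6: $3,007.76 +$92.60 interest = $3,100.36; pay $640.00 → $2,460.36
Installment 7: $2,460.36 +$92.60 interest = $2,552.96; pay $640.00 → $1,912.96
Installment 8: $1,912.96 +$92.60 interest = $2,005.56; pay $640.00 → $1,365.56
Installment 9: $1,365.56 +$92.60 interest = $1,458.16; pay $640.00 → $818.16
Installment 10: $818.16 +$92.60 interest = $910.76; pay $640.00 → $270.76
Installment 11: $270.76 +$92.60 interest = $363.36; pay $363.36 → $0.00
Total interest: $92.60 + $92.60 + $92.60 + $92.60 + $92.60 + $92.60 + $92.60 + $92.60 + $92.60 + $92.60 + $92.60 = $1,018.60

$1,018.60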